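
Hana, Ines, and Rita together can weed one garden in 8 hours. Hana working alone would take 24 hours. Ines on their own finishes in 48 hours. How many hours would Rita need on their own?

Combined rate is 1/8 per hour.
Known contribution: 1/24 + 1/48 = (2 + 1)/48 = 3/48 = 1/16 per hour.
So Rita's rate is 1/8 − 1/16 = 1/16, meaning 16 hours alone.

16 hours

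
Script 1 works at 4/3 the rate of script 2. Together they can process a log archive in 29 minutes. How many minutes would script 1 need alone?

203/4 minutes

Let script 2's rate be r; then script 1's rate is (4/3)r, so together (4/3 + 1)r = (7/3)r = 1/29.
Thus r = 3/203 per minute.
Script 2 alone: 203/3 minutes; script 1 alone: 203/4 minutes.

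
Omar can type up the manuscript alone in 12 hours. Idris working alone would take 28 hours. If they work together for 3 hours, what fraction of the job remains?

Combined rate: 1/12 + 1/28 = (7 + 3)/84 = 10/84 = 5/42 per hour.
In 3 hours they complete 3·5/42 = 5/14 of the job.
So 9/14 remains.

9/14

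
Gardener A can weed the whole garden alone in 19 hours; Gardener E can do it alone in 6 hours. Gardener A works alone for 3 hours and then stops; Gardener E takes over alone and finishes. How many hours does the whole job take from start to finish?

In 3 hours Gardener A does 3/19 of the job, leaving 16/19.
Gardener E works at 1/6 per hour, so finishing takes 16/19 ÷ 1/6 = 96/19 hours.
Total time = 3 + 96/19 = 153/19 hours.

153/19 hours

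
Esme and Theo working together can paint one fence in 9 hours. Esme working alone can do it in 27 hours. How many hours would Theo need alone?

Combined rate is 1/9 per hour.
Known contribution: 1/27 per hour.
So Theo's rate is 1/9 − 1/27 = 2/27, meaning 27/2 hours alone.

27/2 hours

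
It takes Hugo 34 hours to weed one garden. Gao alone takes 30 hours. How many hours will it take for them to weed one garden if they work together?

255/16 hours

With two workers the combined time is the product over the sum: 34·30/(34+30) = 1020/64 = 255/16 hours.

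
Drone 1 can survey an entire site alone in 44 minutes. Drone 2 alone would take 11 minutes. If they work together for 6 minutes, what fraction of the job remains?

Combined rate: 1/44 + 1/11 = (1 + 4)/44 = 5/44 per minute.
In 6 minutes they complete 6·5/44 = 15/22 of the job.
So 7/22 remains.

7/22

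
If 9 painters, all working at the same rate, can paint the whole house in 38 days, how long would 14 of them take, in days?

171/7 days

Total work is 9·38 = 342 painter-days.
With 14 painters: 342/14 = 171/7 days.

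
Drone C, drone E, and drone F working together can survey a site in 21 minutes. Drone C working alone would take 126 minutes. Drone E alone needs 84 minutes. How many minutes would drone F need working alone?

36 minutes

Combined rate is 1/21 per minute.
Known contribution: 1/126 + 1/84 = (2 + 3)/252 = 5/252 per minute.
So drone F's rate is 1/21 − 5/252 = 1/36, meaning 36 minutes alone.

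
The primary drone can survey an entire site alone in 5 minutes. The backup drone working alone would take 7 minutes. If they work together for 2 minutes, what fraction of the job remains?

11/35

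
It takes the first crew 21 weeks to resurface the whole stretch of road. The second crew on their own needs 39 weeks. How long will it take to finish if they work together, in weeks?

Combined rate: 1/21 + 1/39 = (13 + 7)/273 = 20/273 per week.
Time = 1 ÷ (20/273) = 273/20 weeks.

273/20 weeks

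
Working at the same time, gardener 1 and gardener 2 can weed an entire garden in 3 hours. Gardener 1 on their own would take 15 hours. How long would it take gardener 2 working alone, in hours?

15/4 hours

Combined rate is 1/3 per hour.
Known contribution: 1/15 per hour.
So gardener 2's rate is 1/3 − 1/15 = 4/15, meaning 15/4 hours alone.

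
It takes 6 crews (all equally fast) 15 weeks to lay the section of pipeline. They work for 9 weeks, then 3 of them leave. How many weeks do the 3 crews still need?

One crew does 1/90 of the job per week.
After 9 weeks with 6 crews, 3/5 is done (2/5 left).
With 3 crews the rate is 3/90 = 1/30, so the rest takes 2/5 ÷ 1/30 = 12 weeks.

12 weeks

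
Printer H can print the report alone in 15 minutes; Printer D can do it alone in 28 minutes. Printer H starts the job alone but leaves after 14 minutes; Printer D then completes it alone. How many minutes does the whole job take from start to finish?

In 14 minutes Printer H does 14/15 of the job, leaving 1/15.
Printer D works at 1/28 per minute, so finishing takes 1/15 ÷ 1/28 = 28/15 minutes.
Total time = 14 + 28/15 = 238/15 minutes.

238/15 minutes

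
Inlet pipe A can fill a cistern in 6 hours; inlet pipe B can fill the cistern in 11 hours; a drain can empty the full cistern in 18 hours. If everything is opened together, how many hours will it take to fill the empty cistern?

Net rate = 1/6 + 1/11 − 1/18 = (33 + 18 − 11)/198 = 40/198 = 20/99 per hour.
Filling time = 1 ÷ (20/99) = 99/20 hours.

99/20 hours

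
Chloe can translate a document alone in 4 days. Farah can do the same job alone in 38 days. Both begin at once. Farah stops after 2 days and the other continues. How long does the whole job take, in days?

72/19 days

In the first 2 days the combined rate is 21/76, so 21/38 of the job is done, leaving 17/38.
After Farah leaves the rate is 1/4 per day; the remaining 17/38 takes 34/19 days.
Total = 2 + 34/19 = 72/19 days.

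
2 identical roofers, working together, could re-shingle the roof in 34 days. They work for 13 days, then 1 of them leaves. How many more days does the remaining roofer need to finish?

One roofer does 1/68 of the job per day.
After 13 days with 2 roofers, 13/34 is done (21/34 left).
With 1 roofer the rate is 1/68, so the rest takes 21/34 ÷ 1/68 = 42 days.

42 days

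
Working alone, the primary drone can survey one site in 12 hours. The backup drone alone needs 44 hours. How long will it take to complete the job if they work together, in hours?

66/7 hours

Combined rate: 1/12 + 1/44 = (11 + 3)/132 = 14/132 = 7/66 per hour.
Time = 1 ÷ (7/66) = 66/7 hours.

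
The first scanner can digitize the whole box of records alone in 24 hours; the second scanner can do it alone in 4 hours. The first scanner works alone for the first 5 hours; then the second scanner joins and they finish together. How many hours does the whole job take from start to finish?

In 5 hours the first scanner does 5/24 of the job, leaving 19/24.
The first scanner and the second scanner together work at 7/24 per hour, so finishing takes 19/24 ÷ 7/24 = 19/7 hours.
Total time = 5 + 19/7 = 54/7 hours.

54/7 hours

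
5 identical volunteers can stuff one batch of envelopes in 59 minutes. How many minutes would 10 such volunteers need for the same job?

59/2 minutes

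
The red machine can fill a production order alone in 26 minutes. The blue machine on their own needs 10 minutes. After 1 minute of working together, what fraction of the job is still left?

Combined rate: 1/26 + 1/10 = (5 + 13)/130 = 18/130 = 9/65 per minute.
In 1 minute they complete 1·9/65 = 9/65 of the job.
So 56/65 remains.

56/65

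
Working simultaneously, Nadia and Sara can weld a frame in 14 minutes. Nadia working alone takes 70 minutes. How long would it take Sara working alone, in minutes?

Combined rate is 1/14 per minute.
Known contribution: 1/70 per minute.
So Sara's rate is 1/14 − 1/70 = 2/35, meaning 35/2 minutes alone.

35/2 minutes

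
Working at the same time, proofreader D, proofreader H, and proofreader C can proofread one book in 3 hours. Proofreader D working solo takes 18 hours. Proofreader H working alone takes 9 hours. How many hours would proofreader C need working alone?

6 hours

Combined rate is 1/3 per hour.
Known contribution: 1/18 + 1/9 = (1 + 2)/18 = 3/18 = 1/6 per hour.
So proofreader C's rate is 1/3 − 1/6 = 1/6, meaning 6 hours alone.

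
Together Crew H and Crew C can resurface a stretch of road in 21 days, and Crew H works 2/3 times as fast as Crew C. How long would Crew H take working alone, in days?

105/2 days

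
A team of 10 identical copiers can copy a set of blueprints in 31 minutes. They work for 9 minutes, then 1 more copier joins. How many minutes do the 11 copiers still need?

20 minutes

One copier does 1/310 of the job per minute.
After 9 minutes with 10 copiers, 9/31 is done (22/31 left).
With 11 copiers the rate is 11/310, so the rest takes 22/31 ÷ 11/310 = 20 minutes.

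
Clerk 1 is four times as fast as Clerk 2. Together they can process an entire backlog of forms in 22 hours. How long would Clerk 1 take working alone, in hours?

55/2 hours

Let Clerk 2's rate be r; then Clerk 1's rate is 4r, so together (4 + 1)r = 5r = 1/22.
Thus r = 1/110 per hour.
Clerk 2 alone: 110 hours; Clerk 1 alone: 55/2 hours.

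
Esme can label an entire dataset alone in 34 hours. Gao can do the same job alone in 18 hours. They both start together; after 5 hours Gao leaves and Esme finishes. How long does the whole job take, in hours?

221/9 hours

In the first 5 hours the combined rate is 13/153, so 65/153 of the job is done, leaving 88/153.
After Gao leaves the rate is 1/34 per hour; the remaining 88/153 takes 176/9 hours.
Total = 5 + 176/9 = 221/9 hours.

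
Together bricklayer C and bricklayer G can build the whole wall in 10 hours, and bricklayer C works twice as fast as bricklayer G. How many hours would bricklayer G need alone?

Let bricklayer G's rate be r; then bricklayer C's rate is 2r, so together (2 + 1)r = 3r = 1/10.
Thus r = 1/30 per hour.
Bricklayer G alone: 30 hours; bricklayer C alone: 15 hours.

30 hours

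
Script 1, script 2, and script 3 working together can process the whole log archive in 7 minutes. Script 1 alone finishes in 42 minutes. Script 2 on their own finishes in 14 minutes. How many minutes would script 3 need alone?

21 minutes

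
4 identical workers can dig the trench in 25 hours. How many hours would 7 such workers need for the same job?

Total work is 4·25 = 100 worker-hours.
With 7 workers: 100/7 hours.

100/7 hours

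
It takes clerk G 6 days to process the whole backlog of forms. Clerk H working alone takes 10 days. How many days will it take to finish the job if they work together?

Combined rate: 1/6 + 1/10 = (5 + 3)/30 = 8/30 = 4/15 per day.
Time = 1 ÷ (4/15) = 15/4 days.

15/4 days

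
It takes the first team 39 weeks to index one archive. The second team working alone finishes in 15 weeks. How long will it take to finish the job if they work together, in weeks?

65/6 weeks

Combined rate: 1/39 + 1/15 = (5 + 13)/195 = 18/195 = 6/65 per week.
Time = 1 ÷ (6/65) = 65/6 weeks.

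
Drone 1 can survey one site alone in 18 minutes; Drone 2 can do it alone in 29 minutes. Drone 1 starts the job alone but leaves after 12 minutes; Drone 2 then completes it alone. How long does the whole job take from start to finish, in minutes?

65/3 minutes

In 12 minutes Drone 1 does 12/18 = 2/3 of the job, leaving 1/3.
Drone 2 works at 1/29 per minute, so finishing takes 1/3 ÷ 1/29 = 29/3 minutes.
Total time = 12 + 29/3 = 65/3 minutes.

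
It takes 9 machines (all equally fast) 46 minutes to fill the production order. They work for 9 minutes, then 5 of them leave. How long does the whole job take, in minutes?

369/4 minutes

One machine does 1/414 of the job per minute.
After 9 minutes with 9 machines, 9/46 is done (37/46 left).
With 4 machines the rate is 4/414 = 2/207, so the rest takes 37/46 ÷ 2/207 = 333/4 minutes.
Total = 9 + 333/4 = 369/4 minutes.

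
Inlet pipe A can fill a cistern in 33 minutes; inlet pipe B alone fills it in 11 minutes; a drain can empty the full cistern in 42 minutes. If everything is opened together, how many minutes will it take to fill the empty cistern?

154/15 minutes

Net rate = 1/33 + 1/11 − 1/42 = (14 + 42 − 11)/462 = 45/462 = 15/154 per minute.
Filling time = 1 ÷ (15/154) = 154/15 minutes.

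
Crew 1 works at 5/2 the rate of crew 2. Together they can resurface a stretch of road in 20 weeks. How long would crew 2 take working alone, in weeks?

70 weeks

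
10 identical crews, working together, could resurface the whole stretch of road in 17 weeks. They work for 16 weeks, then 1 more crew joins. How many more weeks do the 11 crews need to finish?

10/11 weeks

One crew does 1/170 of the job per week.
After 16 weeks with 10 crews, 16/17 is done (1/17 left).
With 11 crews the rate is 11/170, so the rest takes 1/17 ÷ 11/170 = 10/11 weeks.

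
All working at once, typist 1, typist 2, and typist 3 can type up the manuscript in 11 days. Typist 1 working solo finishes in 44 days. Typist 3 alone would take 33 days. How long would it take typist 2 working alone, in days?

132/5 days

Combined rate is 1/11 per day.
Known contribution: 1/44 + 1/33 = (3 + 4)/132 = 7/132 per day.
So typist 2's rate is 1/11 − 7/132 = 5/132, meaning 132/5 days alone.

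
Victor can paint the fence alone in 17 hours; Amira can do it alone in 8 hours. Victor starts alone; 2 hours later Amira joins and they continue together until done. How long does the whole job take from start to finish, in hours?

In 2 hours Victor does 2/17 of the job, leaving 15/17.
Victor and Amira together work at 25/136 per hour, so finishing takes 15/17 ÷ 25/136 = 24/5 hours.
Total time = 2 + 24/5 = 34/5 hours.

34/5 hours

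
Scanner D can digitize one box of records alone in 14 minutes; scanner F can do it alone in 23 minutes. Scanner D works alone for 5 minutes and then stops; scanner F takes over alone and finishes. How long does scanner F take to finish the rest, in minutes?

In 5 minutes scanner D does 5/14 of the job, leaving 9/14.
Scanner F works at 1/23 per minute, so finishing takes 9/14 ÷ 1/23 = 207/14 minutes.

207/14 minutes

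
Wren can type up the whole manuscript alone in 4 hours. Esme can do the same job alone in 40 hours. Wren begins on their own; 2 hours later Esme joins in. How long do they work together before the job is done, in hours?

20/11 hours

In the first 2 hours Wren alone does 2/4 = 1/2 of the job, leaving 1/2.
Once everyone is working, combined rate: 1/4 + 1/40 = (10 + 1)/40 = 11/40 per hour.
Remaining 1/2 at 11/40 per hour takes 20/11 hours.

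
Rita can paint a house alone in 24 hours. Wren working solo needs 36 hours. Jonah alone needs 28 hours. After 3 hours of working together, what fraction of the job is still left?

Combined rate: 1/24 + 1/36 + 1/28 = (21 + 14 + 18)/504 = 53/504 per hour.
In 3 hours they complete 3·53/504 = 53/168 of the job.
So 115/168 remains.

115/168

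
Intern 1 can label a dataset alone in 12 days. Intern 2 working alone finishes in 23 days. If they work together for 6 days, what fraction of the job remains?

Combined rate: 1/12 + 1/23 = (23 + 12)/276 = 35/276 per day.
In 6 days they complete 6·35/276 = 35/46 of the job.
So 11/46 remains.

11/46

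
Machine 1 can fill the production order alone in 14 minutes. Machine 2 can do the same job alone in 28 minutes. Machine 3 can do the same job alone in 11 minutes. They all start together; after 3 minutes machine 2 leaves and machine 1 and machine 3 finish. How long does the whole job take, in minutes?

11/2 minutes

In the first 3 minutes the combined rate is 61/308, so 183/308 of the job is done, leaving 125/308.
After machine 2 leaves the rate is 25/154 per minute; the remaining 125/308 takes 5/2 minutes.
Total = 3 + 5/2 = 11/2 minutes.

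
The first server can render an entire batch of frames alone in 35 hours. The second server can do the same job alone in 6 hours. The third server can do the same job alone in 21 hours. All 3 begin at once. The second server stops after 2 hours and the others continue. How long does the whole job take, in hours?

35/4 hours

In the first 2 hours the combined rate is 17/70, so 17/35 of the job is done, leaving 18/35.
After the second server leaves the rate is 8/105 per hour; the remaining 18/35 takes 27/4 hours.
Total = 2 + 27/4 = 35/4 hours.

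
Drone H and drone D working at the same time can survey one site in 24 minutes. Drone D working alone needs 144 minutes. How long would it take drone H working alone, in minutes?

Combined rate is 1/24 per minute.
Known contribution: 1/144 per minute.
So drone H's rate is 1/24 − 1/144 = 5/144, meaning 144/5 minutes alone.

144/5 minutes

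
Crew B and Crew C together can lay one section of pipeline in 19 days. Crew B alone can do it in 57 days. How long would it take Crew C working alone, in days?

Combined rate is 1/19 per day.
Known contribution: 1/57 per day.
So Crew C's rate is 1/19 − 1/57 = 2/57, meaning 57/2 days alone.

57/2 days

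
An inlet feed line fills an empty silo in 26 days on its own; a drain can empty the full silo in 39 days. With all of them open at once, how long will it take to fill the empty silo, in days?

78 days

Net rate = 1/26 − 1/39 = (3 − 2)/78 = 1/78 per day.
Filling time = 1 ÷ (1/78) = 78 days.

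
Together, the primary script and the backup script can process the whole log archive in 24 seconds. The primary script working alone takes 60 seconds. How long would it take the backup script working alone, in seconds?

40 seconds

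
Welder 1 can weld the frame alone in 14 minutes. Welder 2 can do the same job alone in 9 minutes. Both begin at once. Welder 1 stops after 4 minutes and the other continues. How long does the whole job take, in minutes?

In the first 4 minutes the combined rate is 23/126, so 46/63 of the job is done, leaving 17/63.
After Welder 1 leaves the rate is 1/9 per minute; the remaining 17/63 takes 17/7 minutes.
Total = 4 + 17/7 = 45/7 minutes.

45/7 minutes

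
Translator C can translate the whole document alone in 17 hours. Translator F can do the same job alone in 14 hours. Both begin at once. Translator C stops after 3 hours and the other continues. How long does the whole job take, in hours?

196/17 hours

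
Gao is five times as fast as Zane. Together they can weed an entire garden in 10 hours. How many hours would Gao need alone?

Let Zane's rate be r; then Gao's rate is 5r, so together (5 + 1)r = 6r = 1/10.
Thus r = 1/60 per hour.
Zane alone: 60 hours; Gao alone: 12 hours.

12 hours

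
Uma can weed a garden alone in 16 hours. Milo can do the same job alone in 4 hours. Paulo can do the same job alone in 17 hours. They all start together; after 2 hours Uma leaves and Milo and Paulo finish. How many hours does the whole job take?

17/6 hours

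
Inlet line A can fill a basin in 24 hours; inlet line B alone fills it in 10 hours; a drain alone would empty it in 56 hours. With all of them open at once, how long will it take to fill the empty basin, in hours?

Net rate = 1/24 + 1/10 − 1/56 = (35 + 84 − 15)/840 = 104/840 = 13/105 per hour.
Filling time = 1 ÷ (13/105) = 105/13 hours.

105/13 hours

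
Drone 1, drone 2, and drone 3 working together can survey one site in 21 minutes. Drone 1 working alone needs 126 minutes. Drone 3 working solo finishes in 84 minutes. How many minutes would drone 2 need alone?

Combined rate is 1/21 per minute.
Known contribution: 1/126 + 1/84 = (2 + 3)/252 = 5/252 per minute.
So drone 2's rate is 1/21 − 5/252 = 1/36, meaning 36 minutes alone.

36 minutes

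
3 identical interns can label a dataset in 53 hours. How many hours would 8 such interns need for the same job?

Total work is 3·53 = 159 intern-hours.
With 8 interns: 159/8 hours.

159/8 hours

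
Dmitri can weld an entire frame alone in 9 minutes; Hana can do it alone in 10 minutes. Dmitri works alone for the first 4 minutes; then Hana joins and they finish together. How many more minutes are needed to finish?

In 4 minutes Dmitri does 4/9 of the job, leaving 5/9.
Dmitri and Hana together work at 19/90 per minute, so finishing takes 5/9 ÷ 19/90 = 50/19 minutes.

50/19 minutes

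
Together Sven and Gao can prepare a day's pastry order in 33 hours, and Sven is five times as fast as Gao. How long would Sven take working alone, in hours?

Let Gao's rate be r; then Sven's rate is 5r, so together (5 + 1)r = 6r = 1/33.
Thus r = 1/198 per hour.
Gao alone: 198 hours; Sven alone: 198/5 hours.

198/5 hours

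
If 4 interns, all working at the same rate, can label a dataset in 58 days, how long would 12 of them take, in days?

Total work is 4·58 = 232 intern-days.
With 12 interns: 232/12 = 58/3 days.

58/3 days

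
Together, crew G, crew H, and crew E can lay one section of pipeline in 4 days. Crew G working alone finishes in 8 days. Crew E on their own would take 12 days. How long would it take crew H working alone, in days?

24 days

Combined rate is 1/4 per day.
Known contribution: 1/8 + 1/12 = (3 + 2)/24 = 5/24 per day.
So crew H's rate is 1/4 − 5/24 = 1/24, meaning 24 days alone.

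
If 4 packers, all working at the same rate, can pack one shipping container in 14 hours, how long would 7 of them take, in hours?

Total work is 4·14 = 56 packer-hours.
With 7 packers: 56/7 = 8 hours.

8 hours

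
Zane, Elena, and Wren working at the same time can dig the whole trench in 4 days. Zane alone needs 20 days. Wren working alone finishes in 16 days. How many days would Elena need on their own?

80/11 days

Combined rate is 1/4 per day.
Known contribution: 1/20 + 1/16 = (4 + 5)/80 = 9/80 per day.
So Elena's rate is 1/4 − 9/80 = 11/80, meaning 80/11 days alone.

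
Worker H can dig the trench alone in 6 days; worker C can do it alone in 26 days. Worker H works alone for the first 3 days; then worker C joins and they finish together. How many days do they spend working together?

39/16 days

In 3 days worker H does 3/6 = 1/2 of the job, leaving 1/2.
Worker H and worker C together work at 8/39 per day, so finishing takes 1/2 ÷ 8/39 = 39/16 days.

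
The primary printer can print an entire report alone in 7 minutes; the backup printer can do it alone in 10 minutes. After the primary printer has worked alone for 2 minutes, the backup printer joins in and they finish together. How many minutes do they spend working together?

50/17 minutes

In 2 minutes the primary printer does 2/7 of the job, leaving 5/7.
The primary printer and the backup printer together work at 17/70 per minute, so finishing takes 5/7 ÷ 17/70 = 50/17 minutes.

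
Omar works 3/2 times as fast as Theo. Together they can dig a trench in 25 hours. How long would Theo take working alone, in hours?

125/2 hours

Let Theo's rate be r; then Omar's rate is (3/2)r, so together (3/2 + 1)r = (5/2)r = 1/25.
Thus r = 2/125 per hour.
Theo alone: 125/2 hours; Omar alone: 125/3 hours.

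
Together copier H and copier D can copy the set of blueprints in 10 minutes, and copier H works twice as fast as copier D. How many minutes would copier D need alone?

30 minutes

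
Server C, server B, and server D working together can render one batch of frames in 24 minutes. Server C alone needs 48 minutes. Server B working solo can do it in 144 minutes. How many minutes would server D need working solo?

72 minutes

Combined rate is 1/24 per minute.
Known contribution: 1/48 + 1/144 = (3 + 1)/144 = 4/144 = 1/36 per minute.
So server D's rate is 1/24 − 1/36 = 1/72, meaning 72 minutes alone.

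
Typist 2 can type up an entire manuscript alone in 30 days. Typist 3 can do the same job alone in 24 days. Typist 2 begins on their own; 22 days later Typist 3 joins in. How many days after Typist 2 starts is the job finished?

230/9 days

In the first 22 days Typist 2 alone does 22/30 = 11/15 of the job, leaving 4/15.
Once everyone is working, combined rate: 1/30 + 1/24 = (4 + 5)/120 = 9/120 = 3/40 per day.
Remaining 4/15 at 3/40 per day takes 32/9 days.
Total from the start = 22 + 32/9 = 230/9 days.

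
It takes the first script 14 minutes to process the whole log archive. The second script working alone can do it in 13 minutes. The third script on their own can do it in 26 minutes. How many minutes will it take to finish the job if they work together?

91/17 minutes

Combined rate: 1/14 + 1/13 + 1/26 = (13 + 14 + 7)/182 = 34/182 = 17/91 per minute.
Time = 1 ÷ (17/91) = 91/17 minutes.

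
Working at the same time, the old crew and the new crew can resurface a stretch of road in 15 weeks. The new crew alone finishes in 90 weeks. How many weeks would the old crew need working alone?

Combined rate is 1/15 per week.
Known contribution: 1/90 per week.
So the old crew's rate is 1/15 − 1/90 = 1/18, meaning 18 weeks alone.

18 weeks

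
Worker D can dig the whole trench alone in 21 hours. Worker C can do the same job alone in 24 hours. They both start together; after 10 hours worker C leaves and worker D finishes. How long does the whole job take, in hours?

49/4 hours

In the first 10 hours the combined rate is 5/56, so 25/28 of the job is done, leaving 3/28.
After worker C leaves the rate is 1/21 per hour; the remaining 3/28 takes 9/4 hours.
Total = 10 + 9/4 = 49/4 hours.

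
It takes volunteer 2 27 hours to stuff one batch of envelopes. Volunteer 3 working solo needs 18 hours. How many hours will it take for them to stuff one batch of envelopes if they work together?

54/5 hours

Combined rate: 1/27 + 1/18 = (2 + 3)/54 = 5/54 per hour.
Time = 1 ÷ (5/54) = 54/5 hours.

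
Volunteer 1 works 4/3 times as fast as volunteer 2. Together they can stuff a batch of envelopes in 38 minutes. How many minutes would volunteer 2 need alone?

266/3 minutes

Let volunteer 2's rate be r; then volunteer 1's rate is (4/3)r, so together (4/3 + 1)r = (7/3)r = 1/38.
Thus r = 3/266 per minute.
Volunteer 2 alone: 266/3 minutes; volunteer 1 alone: 133/2 minutes.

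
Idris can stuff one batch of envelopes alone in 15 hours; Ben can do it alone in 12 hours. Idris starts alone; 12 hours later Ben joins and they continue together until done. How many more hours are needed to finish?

4/3 hours

In 12 hours Idris does 12/15 = 4/5 of the job, leaving 1/5.
Idris and Ben together work at 3/20 per hour, so finishing takes 1/5 ÷ 3/20 = 4/3 hours.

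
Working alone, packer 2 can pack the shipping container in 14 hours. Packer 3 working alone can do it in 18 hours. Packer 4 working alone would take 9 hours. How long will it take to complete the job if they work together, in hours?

21/5 hours

Combined rate: 1/14 + 1/18 + 1/9 = (9 + 7 + 14)/126 = 30/126 = 5/21 per hour.
Time = 1 ÷ (5/21) = 21/5 hours.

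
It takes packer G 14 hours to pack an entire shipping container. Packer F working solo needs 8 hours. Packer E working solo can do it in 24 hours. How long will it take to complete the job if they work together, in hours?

Combined rate: 1/14 + 1/8 + 1/24 = (12 + 21 + 7)/168 = 40/168 = 5/21 per hour.
Time = 1 ÷ (5/21) = 21/5 hours.

21/5 hours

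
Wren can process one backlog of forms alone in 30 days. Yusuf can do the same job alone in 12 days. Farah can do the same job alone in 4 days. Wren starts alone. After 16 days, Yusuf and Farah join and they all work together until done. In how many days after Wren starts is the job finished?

190/11 days

In the first 16 days Wren alone does 16/30 = 8/15 of the job, leaving 7/15.
Once everyone is working, combined rate: 1/30 + 1/12 + 1/4 = (2 + 5 + 15)/60 = 22/60 = 11/30 per day.
Remaining 7/15 at 11/30 per day takes 14/11 days.
Total from the start = 16 + 14/11 = 190/11 days.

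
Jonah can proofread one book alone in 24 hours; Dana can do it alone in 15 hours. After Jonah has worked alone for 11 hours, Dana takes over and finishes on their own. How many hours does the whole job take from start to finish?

153/8 hours

In 11 hours Jonah does 11/24 of the job, leaving 13/24.
Dana works at 1/15 per hour, so finishing takes 13/24 ÷ 1/15 = 65/8 hours.
Total time = 11 + 65/8 = 153/8 hours.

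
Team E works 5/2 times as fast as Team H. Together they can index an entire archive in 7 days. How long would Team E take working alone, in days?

49/5 days

Let Team H's rate be r; then Team E's rate is (5/2)r, so together (5/2 + 1)r = (7/2)r = 1/7.
Thus r = 2/49 per day.
Team H alone: 49/2 days; Team E alone: 49/5 days.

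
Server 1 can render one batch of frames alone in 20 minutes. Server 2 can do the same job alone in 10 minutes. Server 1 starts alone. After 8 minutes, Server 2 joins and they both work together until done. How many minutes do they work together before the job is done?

In the first 8 minutes Server 1 alone does 8/20 = 2/5 of the job, leaving 3/5.
Once everyone is working, combined rate: 1/20 + 1/10 = (1 + 2)/20 = 3/20 per minute.
Remaining 3/5 at 3/20 per minute takes 4 minutes.

4 minutes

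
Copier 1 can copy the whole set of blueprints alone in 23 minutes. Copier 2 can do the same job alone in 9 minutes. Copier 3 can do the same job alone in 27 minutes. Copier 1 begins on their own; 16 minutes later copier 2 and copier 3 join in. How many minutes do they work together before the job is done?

In the first 16 minutes copier 1 alone does 16/23 of the job, leaving 7/23.
Once everyone is working, combined rate: 1/23 + 1/9 + 1/27 = (27 + 69 + 23)/621 = 119/621 per minute.
Remaining 7/23 at 119/621 per minute takes 27/17 minutes.

27/17 minutes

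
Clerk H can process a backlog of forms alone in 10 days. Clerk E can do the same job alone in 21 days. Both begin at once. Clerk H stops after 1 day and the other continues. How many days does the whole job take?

189/10 days

In the first 1 day the combined rate is 31/210, so 31/210 of the job is done, leaving 179/210.
After Clerk H leaves the rate is 1/21 per day; the remaining 179/210 takes 179/10 days.
Total = 1 + 179/10 = 189/10 days.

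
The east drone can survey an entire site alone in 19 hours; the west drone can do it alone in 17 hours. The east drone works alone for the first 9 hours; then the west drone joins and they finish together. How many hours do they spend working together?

85/18 hours

In 9 hours the east drone does 9/19 of the job, leaving 10/19.
The east drone and the west drone together work at 36/323 per hour, so finishing takes 10/19 ÷ 36/323 = 85/18 hours.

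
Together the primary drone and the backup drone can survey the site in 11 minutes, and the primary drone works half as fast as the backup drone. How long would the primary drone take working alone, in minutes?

33 minutes

Let the backup drone's rate be r; then the primary drone's rate is (1/2)r, so together (1/2 + 1)r = (3/2)r = 1/11.
Thus r = 2/33 per minute.
The backup drone alone: 33/2 minutes; the primary drone alone: 33 minutes.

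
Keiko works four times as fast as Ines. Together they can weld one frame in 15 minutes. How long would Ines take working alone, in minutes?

Let Ines's rate be r; then Keiko's rate is 4r, so together (4 + 1)r = 5r = 1/15.
Thus r = 1/75 per minute.
Ines alone: 75 minutes; Keiko alone: 75/4 minutes.

75 minutes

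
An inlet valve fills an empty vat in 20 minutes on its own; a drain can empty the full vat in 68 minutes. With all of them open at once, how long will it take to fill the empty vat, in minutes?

85/3 minutes

Net rate = 1/20 − 1/68 = (17 − 5)/340 = 12/340 = 3/85 per minute.
Filling time = 1 ÷ (3/85) = 85/3 minutes.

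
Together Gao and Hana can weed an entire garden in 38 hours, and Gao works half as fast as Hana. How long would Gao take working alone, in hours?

Let Hana's rate be r; then Gao's rate is (1/2)r, so together (1/2 + 1)r = (3/2)r = 1/38.
Thus r = 1/57 per hour.
Hana alone: 57 hours; Gao alone: 114 hours.

114 hours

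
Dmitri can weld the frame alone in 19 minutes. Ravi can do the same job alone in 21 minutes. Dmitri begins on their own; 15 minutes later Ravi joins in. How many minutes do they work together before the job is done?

21/10 minutes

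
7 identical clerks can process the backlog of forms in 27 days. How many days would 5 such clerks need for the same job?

189/5 days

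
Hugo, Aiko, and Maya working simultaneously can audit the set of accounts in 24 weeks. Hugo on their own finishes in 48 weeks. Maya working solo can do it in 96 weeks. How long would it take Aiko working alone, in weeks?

Combined rate is 1/24 per week.
Known contribution: 1/48 + 1/96 = (2 + 1)/96 = 3/96 = 1/32 per week.
So Aiko's rate is 1/24 − 1/32 = 1/96, meaning 96 weeks alone.

96 weeks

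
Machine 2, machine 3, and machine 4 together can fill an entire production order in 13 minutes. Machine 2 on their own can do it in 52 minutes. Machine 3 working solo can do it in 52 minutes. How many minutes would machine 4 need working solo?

Combined rate is 1/13 per minute.
Known contribution: 1/52 + 1/52 = (1 + 1)/52 = 2/52 = 1/26 per minute.
So machine 4's rate is 1/13 − 1/26 = 1/26, meaning 26 minutes alone.

26 minutes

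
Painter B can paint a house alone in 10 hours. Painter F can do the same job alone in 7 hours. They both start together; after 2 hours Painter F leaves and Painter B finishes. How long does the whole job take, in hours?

50/7 hours

In the first 2 hours the combined rate is 17/70, so 17/35 of the job is done, leaving 18/35.
After Painter F leaves the rate is 1/10 per hour; the remaining 18/35 takes 36/7 hours.
Total = 2 + 36/7 = 50/7 hours.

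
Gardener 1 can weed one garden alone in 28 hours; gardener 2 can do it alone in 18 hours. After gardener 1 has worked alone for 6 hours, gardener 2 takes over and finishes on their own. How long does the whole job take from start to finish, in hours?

141/7 hours

In 6 hours gardener 1 does 6/28 = 3/14 of the job, leaving 11/14.
Gardener 2 works at 1/18 per hour, so finishing takes 11/14 ÷ 1/18 = 99/7 hours.
Total time = 6 + 99/7 = 141/7 hours.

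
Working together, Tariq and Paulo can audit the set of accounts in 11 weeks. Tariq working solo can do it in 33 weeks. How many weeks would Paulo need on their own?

33/2 weeks

Combined rate is 1/11 per week.
Known contribution: 1/33 per week.
So Paulo's rate is 1/11 − 1/33 = 2/33, meaning 33/2 weeks alone.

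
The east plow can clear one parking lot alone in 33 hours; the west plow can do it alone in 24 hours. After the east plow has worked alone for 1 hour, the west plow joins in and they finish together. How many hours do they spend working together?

In 1 hour the east plow does 1/33 of the job, leaving 32/33.
The east plow and the west plow together work at 19/264 per hour, so finishing takes 32/33 ÷ 19/264 = 256/19 hours.

256/19 hours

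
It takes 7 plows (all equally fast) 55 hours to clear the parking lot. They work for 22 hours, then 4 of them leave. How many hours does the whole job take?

One plow does 1/385 of the job per hour.
After 22 hours with 7 plows, 2/5 is done (3/5 left).
With 3 plows the rate is 3/385, so the rest takes 3/5 ÷ 3/385 = 77 hours.
Total = 22 + 77 = 99 hours.

99 hours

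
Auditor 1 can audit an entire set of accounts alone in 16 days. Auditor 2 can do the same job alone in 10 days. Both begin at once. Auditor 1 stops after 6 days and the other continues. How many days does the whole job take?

25/4 days

In the first 6 days the combined rate is 13/80, so 39/40 of the job is done, leaving 1/40.
After auditor 1 leaves the rate is 1/10 per day; the remaining 1/40 takes 1/4 days.
Total = 6 + 1/4 = 25/4 days.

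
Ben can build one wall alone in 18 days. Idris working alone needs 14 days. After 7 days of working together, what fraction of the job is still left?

Combined rate: 1/18 + 1/14 = (7 + 9)/126 = 16/126 = 8/63 per day.
In 7 days they complete 7·8/63 = 8/9 of the job.
So 1/9 remains.

1/9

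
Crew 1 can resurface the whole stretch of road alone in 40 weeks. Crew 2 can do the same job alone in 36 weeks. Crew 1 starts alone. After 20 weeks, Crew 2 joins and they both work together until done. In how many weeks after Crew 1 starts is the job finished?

560/19 weeks

In the first 20 weeks Crew 1 alone does 20/40 = 1/2 of the job, leaving 1/2.
Once everyone is working, combined rate: 1/40 + 1/36 = (9 + 10)/360 = 19/360 per week.
Remaining 1/2 at 19/360 per week takes 180/19 weeks.
Total from the start = 20 + 180/19 = 560/19 weeks.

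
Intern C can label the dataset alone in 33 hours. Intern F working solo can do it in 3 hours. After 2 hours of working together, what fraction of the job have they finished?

Combined rate: 1/33 + 1/3 = (1 + 11)/33 = 12/33 = 4/11 per hour.
In 2 hours they complete 2·4/11 = 8/11 of the job.

8/11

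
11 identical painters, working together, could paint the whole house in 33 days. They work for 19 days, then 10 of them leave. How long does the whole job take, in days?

173 days

One painter does 1/363 of the job per day.
After 19 days with 11 painters, 19/33 is done (14/33 left).
With 1 painter the rate is 1/363, so the rest takes 14/33 ÷ 1/363 = 154 days.
Total = 19 + 154 = 173 days.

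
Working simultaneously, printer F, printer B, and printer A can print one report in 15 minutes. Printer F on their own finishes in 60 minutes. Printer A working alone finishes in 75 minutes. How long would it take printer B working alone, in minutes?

300/11 minutes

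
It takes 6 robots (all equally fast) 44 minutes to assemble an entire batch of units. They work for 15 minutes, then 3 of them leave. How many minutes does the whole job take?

73 minutes

One robot does 1/264 of the job per minute.
After 15 minutes with 6 robots, 15/44 is done (29/44 left).
With 3 robots the rate is 3/264 = 1/88, so the rest takes 29/44 ÷ 1/88 = 58 minutes.
Total = 15 + 58 = 73 minutes.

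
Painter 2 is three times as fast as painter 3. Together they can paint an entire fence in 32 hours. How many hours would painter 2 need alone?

128/3 hours

Let painter 3's rate be r; then painter 2's rate is 3r, so together (3 + 1)r = 4r = 1/32.
Thus r = 1/128 per hour.
Painter 3 alone: 128 hours; painter 2 alone: 128/3 hours.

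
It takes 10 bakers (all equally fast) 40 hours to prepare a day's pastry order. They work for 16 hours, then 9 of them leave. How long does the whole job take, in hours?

256 hours

One baker does 1/400 of the job per hour.
After 16 hours with 10 bakers, 2/5 is done (3/5 left).
With 1 baker the rate is 1/400, so the rest takes 3/5 ÷ 1/400 = 240 hours.
Total = 16 + 240 = 256 hours.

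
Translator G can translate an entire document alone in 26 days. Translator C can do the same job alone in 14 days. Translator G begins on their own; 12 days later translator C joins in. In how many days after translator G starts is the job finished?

In the first 12 days translator G alone does 12/26 = 6/13 of the job, leaving 7/13.
Once everyone is working, combined rate: 1/26 + 1/14 = (7 + 13)/182 = 20/182 = 10/91 per day.
Remaining 7/13 at 10/91 per day takes 49/10 days.
Total from the start = 12 + 49/10 = 169/10 days.

169/10 days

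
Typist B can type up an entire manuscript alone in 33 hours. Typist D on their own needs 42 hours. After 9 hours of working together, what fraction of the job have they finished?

Combined rate: 1/33 + 1/42 = (14 + 11)/462 = 25/462 per hour.
In 9 hours they complete 9·25/462 = 75/154 of the job.

75/154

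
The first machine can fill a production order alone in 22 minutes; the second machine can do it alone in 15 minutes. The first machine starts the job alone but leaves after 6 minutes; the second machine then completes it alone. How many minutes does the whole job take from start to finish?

In 6 minutes the first machine does 6/22 = 3/11 of the job, leaving 8/11.
The second machine works at 1/15 per minute, so finishing takes 8/11 ÷ 1/15 = 120/11 minutes.
Total time = 6 + 120/11 = 186/11 minutes.

186/11 minutes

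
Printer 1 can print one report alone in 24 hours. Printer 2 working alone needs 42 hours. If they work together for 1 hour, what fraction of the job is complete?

Combined rate: 1/24 + 1/42 = (7 + 4)/168 = 11/168 per hour.
In 1 hour they complete 1·11/168 = 11/168 of the job.

11/168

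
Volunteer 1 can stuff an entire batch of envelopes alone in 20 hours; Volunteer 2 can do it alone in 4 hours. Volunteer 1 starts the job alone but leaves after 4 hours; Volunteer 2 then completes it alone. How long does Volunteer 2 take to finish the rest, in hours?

16/5 hours

In 4 hours Volunteer 1 does 4/20 = 1/5 of the job, leaving 4/5.
Volunteer 2 works at 1/4 per hour, so finishing takes 4/5 ÷ 1/4 = 16/5 hours.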